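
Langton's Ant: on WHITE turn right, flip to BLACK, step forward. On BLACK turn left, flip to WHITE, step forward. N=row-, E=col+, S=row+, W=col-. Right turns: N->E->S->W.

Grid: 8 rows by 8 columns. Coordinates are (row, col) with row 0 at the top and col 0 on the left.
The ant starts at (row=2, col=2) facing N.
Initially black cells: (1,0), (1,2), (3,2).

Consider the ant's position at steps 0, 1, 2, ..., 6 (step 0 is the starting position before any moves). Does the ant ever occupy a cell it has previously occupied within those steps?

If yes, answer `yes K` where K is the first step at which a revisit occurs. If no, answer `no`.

Step 1: on WHITE (2,2): turn R to E, flip to black, move to (2,3). |black|=4 — new cell
Step 2: on WHITE (2,3): turn R to S, flip to black, move to (3,3). |black|=5 — new cell
Step 3: on WHITE (3,3): turn R to W, flip to black, move to (3,2). |black|=6 — new cell
Step 4: on BLACK (3,2): turn L to S, flip to white, move to (4,2). |black|=5 — new cell
Step 5: on WHITE (4,2): turn R to W, flip to black, move to (4,1). |black|=6 — new cell
Step 6: on WHITE (4,1): turn R to N, flip to black, move to (3,1). |black|=7 — new cell
No revisit within 6 steps.

Answer: no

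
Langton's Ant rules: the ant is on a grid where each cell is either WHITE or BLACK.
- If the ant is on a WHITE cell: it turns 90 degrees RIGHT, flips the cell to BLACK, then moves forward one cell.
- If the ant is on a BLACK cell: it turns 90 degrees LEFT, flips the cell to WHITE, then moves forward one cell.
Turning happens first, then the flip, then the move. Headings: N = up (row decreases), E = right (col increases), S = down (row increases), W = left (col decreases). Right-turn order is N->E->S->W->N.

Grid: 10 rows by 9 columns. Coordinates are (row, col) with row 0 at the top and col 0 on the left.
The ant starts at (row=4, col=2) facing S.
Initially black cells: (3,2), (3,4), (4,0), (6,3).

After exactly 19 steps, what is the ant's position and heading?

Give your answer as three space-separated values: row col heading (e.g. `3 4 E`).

Answer: 1 0 W

Derivation:
Step 1: on WHITE (4,2): turn R to W, flip to black, move to (4,1). |black|=5
Step 2: on WHITE (4,1): turn R to N, flip to black, move to (3,1). |black|=6
Step 3: on WHITE (3,1): turn R to E, flip to black, move to (3,2). |black|=7
Step 4: on BLACK (3,2): turn L to N, flip to white, move to (2,2). |black|=6
Step 5: on WHITE (2,2): turn R to E, flip to black, move to (2,3). |black|=7
Step 6: on WHITE (2,3): turn R to S, flip to black, move to (3,3). |black|=8
Step 7: on WHITE (3,3): turn R to W, flip to black, move to (3,2). |black|=9
Step 8: on WHITE (3,2): turn R to N, flip to black, move to (2,2). |black|=10
Step 9: on BLACK (2,2): turn L to W, flip to white, move to (2,1). |black|=9
Step 10: on WHITE (2,1): turn R to N, flip to black, move to (1,1). |black|=10
Step 11: on WHITE (1,1): turn R to E, flip to black, move to (1,2). |black|=11
Step 12: on WHITE (1,2): turn R to S, flip to black, move to (2,2). |black|=12
Step 13: on WHITE (2,2): turn R to W, flip to black, move to (2,1). |black|=13
Step 14: on BLACK (2,1): turn L to S, flip to white, move to (3,1). |black|=12
Step 15: on BLACK (3,1): turn L to E, flip to white, move to (3,2). |black|=11
Step 16: on BLACK (3,2): turn L to N, flip to white, move to (2,2). |black|=10
Step 17: on BLACK (2,2): turn L to W, flip to white, move to (2,1). |black|=9
Step 18: on WHITE (2,1): turn R to N, flip to black, move to (1,1). |black|=10
Step 19: on BLACK (1,1): turn L to W, flip to white, move to (1,0). |black|=9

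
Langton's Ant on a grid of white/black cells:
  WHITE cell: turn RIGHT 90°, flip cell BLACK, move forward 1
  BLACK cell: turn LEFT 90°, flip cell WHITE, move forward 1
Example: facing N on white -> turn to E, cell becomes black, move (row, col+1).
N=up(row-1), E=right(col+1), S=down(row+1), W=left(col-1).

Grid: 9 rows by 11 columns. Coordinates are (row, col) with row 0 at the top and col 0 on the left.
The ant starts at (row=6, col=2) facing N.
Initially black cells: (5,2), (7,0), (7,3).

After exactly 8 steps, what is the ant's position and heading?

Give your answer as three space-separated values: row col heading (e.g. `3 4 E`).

Answer: 6 4 N

Derivation:
Step 1: on WHITE (6,2): turn R to E, flip to black, move to (6,3). |black|=4
Step 2: on WHITE (6,3): turn R to S, flip to black, move to (7,3). |black|=5
Step 3: on BLACK (7,3): turn L to E, flip to white, move to (7,4). |black|=4
Step 4: on WHITE (7,4): turn R to S, flip to black, move to (8,4). |black|=5
Step 5: on WHITE (8,4): turn R to W, flip to black, move to (8,3). |black|=6
Step 6: on WHITE (8,3): turn R to N, flip to black, move to (7,3). |black|=7
Step 7: on WHITE (7,3): turn R to E, flip to black, move to (7,4). |black|=8
Step 8: on BLACK (7,4): turn L to N, flip to white, move to (6,4). |black|=7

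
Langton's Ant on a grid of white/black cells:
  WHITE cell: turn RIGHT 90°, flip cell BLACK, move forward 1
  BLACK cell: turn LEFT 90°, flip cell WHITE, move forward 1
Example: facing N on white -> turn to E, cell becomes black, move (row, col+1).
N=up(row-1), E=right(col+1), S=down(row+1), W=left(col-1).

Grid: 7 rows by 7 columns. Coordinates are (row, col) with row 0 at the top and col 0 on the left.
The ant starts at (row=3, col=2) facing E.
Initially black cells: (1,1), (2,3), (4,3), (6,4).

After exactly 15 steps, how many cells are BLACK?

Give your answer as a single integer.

Step 1: on WHITE (3,2): turn R to S, flip to black, move to (4,2). |black|=5
Step 2: on WHITE (4,2): turn R to W, flip to black, move to (4,1). |black|=6
Step 3: on WHITE (4,1): turn R to N, flip to black, move to (3,1). |black|=7
Step 4: on WHITE (3,1): turn R to E, flip to black, move to (3,2). |black|=8
Step 5: on BLACK (3,2): turn L to N, flip to white, move to (2,2). |black|=7
Step 6: on WHITE (2,2): turn R to E, flip to black, move to (2,3). |black|=8
Step 7: on BLACK (2,3): turn L to N, flip to white, move to (1,3). |black|=7
Step 8: on WHITE (1,3): turn R to E, flip to black, move to (1,4). |black|=8
Step 9: on WHITE (1,4): turn R to S, flip to black, move to (2,4). |black|=9
Step 10: on WHITE (2,4): turn R to W, flip to black, move to (2,3). |black|=10
Step 11: on WHITE (2,3): turn R to N, flip to black, move to (1,3). |black|=11
Step 12: on BLACK (1,3): turn L to W, flip to white, move to (1,2). |black|=10
Step 13: on WHITE (1,2): turn R to N, flip to black, move to (0,2). |black|=11
Step 14: on WHITE (0,2): turn R to E, flip to black, move to (0,3). |black|=12
Step 15: on WHITE (0,3): turn R to S, flip to black, move to (1,3). |black|=13

Answer: 13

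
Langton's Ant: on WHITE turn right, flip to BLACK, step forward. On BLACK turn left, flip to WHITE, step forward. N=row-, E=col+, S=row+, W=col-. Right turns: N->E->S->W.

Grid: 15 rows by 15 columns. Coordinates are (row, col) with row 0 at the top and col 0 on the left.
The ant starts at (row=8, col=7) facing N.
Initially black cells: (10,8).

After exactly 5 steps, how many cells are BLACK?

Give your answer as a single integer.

Step 1: on WHITE (8,7): turn R to E, flip to black, move to (8,8). |black|=2
Step 2: on WHITE (8,8): turn R to S, flip to black, move to (9,8). |black|=3
Step 3: on WHITE (9,8): turn R to W, flip to black, move to (9,7). |black|=4
Step 4: on WHITE (9,7): turn R to N, flip to black, move to (8,7). |black|=5
Step 5: on BLACK (8,7): turn L to W, flip to white, move to (8,6). |black|=4

Answer: 4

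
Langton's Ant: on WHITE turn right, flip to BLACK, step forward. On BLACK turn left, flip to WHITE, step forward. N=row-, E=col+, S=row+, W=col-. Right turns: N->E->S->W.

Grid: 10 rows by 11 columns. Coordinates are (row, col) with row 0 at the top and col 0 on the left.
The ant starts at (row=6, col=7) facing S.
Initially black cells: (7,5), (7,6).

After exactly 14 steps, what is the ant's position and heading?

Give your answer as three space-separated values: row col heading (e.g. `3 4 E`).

Answer: 5 8 N

Derivation:
Step 1: on WHITE (6,7): turn R to W, flip to black, move to (6,6). |black|=3
Step 2: on WHITE (6,6): turn R to N, flip to black, move to (5,6). |black|=4
Step 3: on WHITE (5,6): turn R to E, flip to black, move to (5,7). |black|=5
Step 4: on WHITE (5,7): turn R to S, flip to black, move to (6,7). |black|=6
Step 5: on BLACK (6,7): turn L to E, flip to white, move to (6,8). |black|=5
Step 6: on WHITE (6,8): turn R to S, flip to black, move to (7,8). |black|=6
Step 7: on WHITE (7,8): turn R to W, flip to black, move to (7,7). |black|=7
Step 8: on WHITE (7,7): turn R to N, flip to black, move to (6,7). |black|=8
Step 9: on WHITE (6,7): turn R to E, flip to black, move to (6,8). |black|=9
Step 10: on BLACK (6,8): turn L to N, flip to white, move to (5,8). |black|=8
Step 11: on WHITE (5,8): turn R to E, flip to black, move to (5,9). |black|=9
Step 12: on WHITE (5,9): turn R to S, flip to black, move to (6,9). |black|=10
Step 13: on WHITE (6,9): turn R to W, flip to black, move to (6,8). |black|=11
Step 14: on WHITE (6,8): turn R to N, flip to black, move to (5,8). |black|=12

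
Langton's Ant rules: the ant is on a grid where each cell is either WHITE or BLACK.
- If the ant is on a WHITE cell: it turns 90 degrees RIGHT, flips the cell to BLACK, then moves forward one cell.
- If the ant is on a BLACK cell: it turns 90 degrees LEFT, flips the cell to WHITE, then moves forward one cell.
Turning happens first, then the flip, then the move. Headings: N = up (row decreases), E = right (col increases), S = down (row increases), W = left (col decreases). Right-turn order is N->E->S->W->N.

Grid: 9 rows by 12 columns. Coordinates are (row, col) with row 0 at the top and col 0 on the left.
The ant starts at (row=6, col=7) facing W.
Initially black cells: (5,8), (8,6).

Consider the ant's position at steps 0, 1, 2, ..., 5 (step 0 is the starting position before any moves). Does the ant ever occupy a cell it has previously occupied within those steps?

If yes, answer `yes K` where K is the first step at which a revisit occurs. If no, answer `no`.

Answer: no

Derivation:
Step 1: on WHITE (6,7): turn R to N, flip to black, move to (5,7). |black|=3 — new cell
Step 2: on WHITE (5,7): turn R to E, flip to black, move to (5,8). |black|=4 — new cell
Step 3: on BLACK (5,8): turn L to N, flip to white, move to (4,8). |black|=3 — new cell
Step 4: on WHITE (4,8): turn R to E, flip to black, move to (4,9). |black|=4 — new cell
Step 5: on WHITE (4,9): turn R to S, flip to black, move to (5,9). |black|=5 — new cell
No revisit within 5 steps.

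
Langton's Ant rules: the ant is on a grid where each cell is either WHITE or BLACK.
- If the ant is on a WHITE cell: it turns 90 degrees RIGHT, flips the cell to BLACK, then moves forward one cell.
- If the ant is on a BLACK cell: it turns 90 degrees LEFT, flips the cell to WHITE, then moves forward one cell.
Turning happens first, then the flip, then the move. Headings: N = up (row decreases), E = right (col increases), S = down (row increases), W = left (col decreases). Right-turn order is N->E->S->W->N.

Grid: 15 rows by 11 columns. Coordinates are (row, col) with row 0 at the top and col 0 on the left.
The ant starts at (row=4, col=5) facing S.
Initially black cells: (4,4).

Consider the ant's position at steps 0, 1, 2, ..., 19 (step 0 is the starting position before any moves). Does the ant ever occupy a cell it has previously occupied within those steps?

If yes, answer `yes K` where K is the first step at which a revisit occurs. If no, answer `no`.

Answer: yes 5

Derivation:
Step 1: on WHITE (4,5): turn R to W, flip to black, move to (4,4). |black|=2 — new cell
Step 2: on BLACK (4,4): turn L to S, flip to white, move to (5,4). |black|=1 — new cell
Step 3: on WHITE (5,4): turn R to W, flip to black, move to (5,3). |black|=2 — new cell
Step 4: on WHITE (5,3): turn R to N, flip to black, move to (4,3). |black|=3 — new cell
Step 5: on WHITE (4,3): turn R to E, flip to black, move to (4,4). |black|=4 — REVISIT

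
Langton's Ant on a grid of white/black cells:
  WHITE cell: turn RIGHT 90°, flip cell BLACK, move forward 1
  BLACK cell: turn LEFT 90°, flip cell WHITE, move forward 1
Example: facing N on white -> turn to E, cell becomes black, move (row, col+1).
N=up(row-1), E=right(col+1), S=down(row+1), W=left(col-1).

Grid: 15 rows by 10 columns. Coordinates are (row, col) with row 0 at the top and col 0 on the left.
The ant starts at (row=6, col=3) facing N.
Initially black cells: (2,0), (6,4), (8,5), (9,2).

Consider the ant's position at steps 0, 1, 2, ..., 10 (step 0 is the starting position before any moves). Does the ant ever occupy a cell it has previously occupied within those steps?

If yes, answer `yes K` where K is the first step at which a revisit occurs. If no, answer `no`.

Step 1: on WHITE (6,3): turn R to E, flip to black, move to (6,4). |black|=5 — new cell
Step 2: on BLACK (6,4): turn L to N, flip to white, move to (5,4). |black|=4 — new cell
Step 3: on WHITE (5,4): turn R to E, flip to black, move to (5,5). |black|=5 — new cell
Step 4: on WHITE (5,5): turn R to S, flip to black, move to (6,5). |black|=6 — new cell
Step 5: on WHITE (6,5): turn R to W, flip to black, move to (6,4). |black|=7 — REVISIT

Answer: yes 5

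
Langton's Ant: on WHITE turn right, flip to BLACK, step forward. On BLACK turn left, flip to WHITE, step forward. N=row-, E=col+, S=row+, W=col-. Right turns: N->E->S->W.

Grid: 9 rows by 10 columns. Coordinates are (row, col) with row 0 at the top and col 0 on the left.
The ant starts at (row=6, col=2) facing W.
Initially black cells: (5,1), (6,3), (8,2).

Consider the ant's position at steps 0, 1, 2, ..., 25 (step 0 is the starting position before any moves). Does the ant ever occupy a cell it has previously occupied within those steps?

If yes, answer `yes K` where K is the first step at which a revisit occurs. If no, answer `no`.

Answer: yes 7

Derivation:
Step 1: on WHITE (6,2): turn R to N, flip to black, move to (5,2). |black|=4 — new cell
Step 2: on WHITE (5,2): turn R to E, flip to black, move to (5,3). |black|=5 — new cell
Step 3: on WHITE (5,3): turn R to S, flip to black, move to (6,3). |black|=6 — new cell
Step 4: on BLACK (6,3): turn L to E, flip to white, move to (6,4). |black|=5 — new cell
Step 5: on WHITE (6,4): turn R to S, flip to black, move to (7,4). |black|=6 — new cell
Step 6: on WHITE (7,4): turn R to W, flip to black, move to (7,3). |black|=7 — new cell
Step 7: on WHITE (7,3): turn R to N, flip to black, move to (6,3). |black|=8 — REVISIT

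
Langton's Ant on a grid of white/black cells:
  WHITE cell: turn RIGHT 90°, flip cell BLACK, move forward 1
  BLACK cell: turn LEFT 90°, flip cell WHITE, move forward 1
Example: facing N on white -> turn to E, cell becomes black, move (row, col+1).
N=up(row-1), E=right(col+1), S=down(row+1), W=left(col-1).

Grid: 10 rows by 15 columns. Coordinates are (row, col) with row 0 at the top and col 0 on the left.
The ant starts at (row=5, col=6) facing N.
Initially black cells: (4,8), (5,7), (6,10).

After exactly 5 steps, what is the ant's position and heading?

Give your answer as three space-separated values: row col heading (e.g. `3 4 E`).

Step 1: on WHITE (5,6): turn R to E, flip to black, move to (5,7). |black|=4
Step 2: on BLACK (5,7): turn L to N, flip to white, move to (4,7). |black|=3
Step 3: on WHITE (4,7): turn R to E, flip to black, move to (4,8). |black|=4
Step 4: on BLACK (4,8): turn L to N, flip to white, move to (3,8). |black|=3
Step 5: on WHITE (3,8): turn R to E, flip to black, move to (3,9). |black|=4

Answer: 3 9 E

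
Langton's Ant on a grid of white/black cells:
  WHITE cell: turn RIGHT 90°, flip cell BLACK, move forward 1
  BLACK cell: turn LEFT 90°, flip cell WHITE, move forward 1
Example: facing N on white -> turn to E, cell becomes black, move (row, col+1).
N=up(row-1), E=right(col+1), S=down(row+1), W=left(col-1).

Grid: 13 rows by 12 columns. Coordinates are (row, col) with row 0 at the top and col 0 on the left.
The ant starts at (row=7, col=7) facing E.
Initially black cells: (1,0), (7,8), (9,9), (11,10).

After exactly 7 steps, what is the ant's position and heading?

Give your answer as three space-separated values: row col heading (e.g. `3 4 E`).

Answer: 7 8 S

Derivation:
Step 1: on WHITE (7,7): turn R to S, flip to black, move to (8,7). |black|=5
Step 2: on WHITE (8,7): turn R to W, flip to black, move to (8,6). |black|=6
Step 3: on WHITE (8,6): turn R to N, flip to black, move to (7,6). |black|=7
Step 4: on WHITE (7,6): turn R to E, flip to black, move to (7,7). |black|=8
Step 5: on BLACK (7,7): turn L to N, flip to white, move to (6,7). |black|=7
Step 6: on WHITE (6,7): turn R to E, flip to black, move to (6,8). |black|=8
Step 7: on WHITE (6,8): turn R to S, flip to black, move to (7,8). |black|=9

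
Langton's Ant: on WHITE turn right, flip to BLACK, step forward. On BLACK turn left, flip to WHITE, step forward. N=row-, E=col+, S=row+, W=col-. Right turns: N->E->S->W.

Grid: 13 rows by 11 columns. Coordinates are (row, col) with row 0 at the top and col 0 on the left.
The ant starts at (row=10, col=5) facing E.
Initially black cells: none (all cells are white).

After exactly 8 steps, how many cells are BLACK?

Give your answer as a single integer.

Answer: 6

Derivation:
Step 1: on WHITE (10,5): turn R to S, flip to black, move to (11,5). |black|=1
Step 2: on WHITE (11,5): turn R to W, flip to black, move to (11,4). |black|=2
Step 3: on WHITE (11,4): turn R to N, flip to black, move to (10,4). |black|=3
Step 4: on WHITE (10,4): turn R to E, flip to black, move to (10,5). |black|=4
Step 5: on BLACK (10,5): turn L to N, flip to white, move to (9,5). |black|=3
Step 6: on WHITE (9,5): turn R to E, flip to black, move to (9,6). |black|=4
Step 7: on WHITE (9,6): turn R to S, flip to black, move to (10,6). |black|=5
Step 8: on WHITE (10,6): turn R to W, flip to black, move to (10,5). |black|=6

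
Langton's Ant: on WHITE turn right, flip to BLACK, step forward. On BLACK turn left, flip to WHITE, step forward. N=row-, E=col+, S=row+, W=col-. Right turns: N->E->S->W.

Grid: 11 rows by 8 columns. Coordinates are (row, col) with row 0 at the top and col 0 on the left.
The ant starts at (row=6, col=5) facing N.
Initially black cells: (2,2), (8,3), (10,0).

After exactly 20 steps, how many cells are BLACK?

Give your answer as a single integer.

Answer: 9

Derivation:
Step 1: on WHITE (6,5): turn R to E, flip to black, move to (6,6). |black|=4
Step 2: on WHITE (6,6): turn R to S, flip to black, move to (7,6). |black|=5
Step 3: on WHITE (7,6): turn R to W, flip to black, move to (7,5). |black|=6
Step 4: on WHITE (7,5): turn R to N, flip to black, move to (6,5). |black|=7
Step 5: on BLACK (6,5): turn L to W, flip to white, move to (6,4). |black|=6
Step 6: on WHITE (6,4): turn R to N, flip to black, move to (5,4). |black|=7
Step 7: on WHITE (5,4): turn R to E, flip to black, move to (5,5). |black|=8
Step 8: on WHITE (5,5): turn R to S, flip to black, move to (6,5). |black|=9
Step 9: on WHITE (6,5): turn R to W, flip to black, move to (6,4). |black|=10
Step 10: on BLACK (6,4): turn L to S, flip to white, move to (7,4). |black|=9
Step 11: on WHITE (7,4): turn R to W, flip to black, move to (7,3). |black|=10
Step 12: on WHITE (7,3): turn R to N, flip to black, move to (6,3). |black|=11
Step 13: on WHITE (6,3): turn R to E, flip to black, move to (6,4). |black|=12
Step 14: on WHITE (6,4): turn R to S, flip to black, move to (7,4). |black|=13
Step 15: on BLACK (7,4): turn L to E, flip to white, move to (7,5). |black|=12
Step 16: on BLACK (7,5): turn L to N, flip to white, move to (6,5). |black|=11
Step 17: on BLACK (6,5): turn L to W, flip to white, move to (6,4). |black|=10
Step 18: on BLACK (6,4): turn L to S, flip to white, move to (7,4). |black|=9
Step 19: on WHITE (7,4): turn R to W, flip to black, move to (7,3). |black|=10
Step 20: on BLACK (7,3): turn L to S, flip to white, move to (8,3). |black|=9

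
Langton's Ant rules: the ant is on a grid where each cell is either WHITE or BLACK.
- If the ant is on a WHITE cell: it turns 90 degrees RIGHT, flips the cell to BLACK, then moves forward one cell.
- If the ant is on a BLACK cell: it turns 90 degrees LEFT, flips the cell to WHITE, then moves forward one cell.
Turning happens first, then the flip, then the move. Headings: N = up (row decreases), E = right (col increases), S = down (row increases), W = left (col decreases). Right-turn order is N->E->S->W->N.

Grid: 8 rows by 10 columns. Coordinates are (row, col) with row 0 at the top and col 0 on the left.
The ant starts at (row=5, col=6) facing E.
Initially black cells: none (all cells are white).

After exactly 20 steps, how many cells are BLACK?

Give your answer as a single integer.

Answer: 6

Derivation:
Step 1: on WHITE (5,6): turn R to S, flip to black, move to (6,6). |black|=1
Step 2: on WHITE (6,6): turn R to W, flip to black, move to (6,5). |black|=2
Step 3: on WHITE (6,5): turn R to N, flip to black, move to (5,5). |black|=3
Step 4: on WHITE (5,5): turn R to E, flip to black, move to (5,6). |black|=4
Step 5: on BLACK (5,6): turn L to N, flip to white, move to (4,6). |black|=3
Step 6: on WHITE (4,6): turn R to E, flip to black, move to (4,7). |black|=4
Step 7: on WHITE (4,7): turn R to S, flip to black, move to (5,7). |black|=5
Step 8: on WHITE (5,7): turn R to W, flip to black, move to (5,6). |black|=6
Step 9: on WHITE (5,6): turn R to N, flip to black, move to (4,6). |black|=7
Step 10: on BLACK (4,6): turn L to W, flip to white, move to (4,5). |black|=6
Step 11: on WHITE (4,5): turn R to N, flip to black, move to (3,5). |black|=7
Step 12: on WHITE (3,5): turn R to E, flip to black, move to (3,6). |black|=8
Step 13: on WHITE (3,6): turn R to S, flip to black, move to (4,6). |black|=9
Step 14: on WHITE (4,6): turn R to W, flip to black, move to (4,5). |black|=10
Step 15: on BLACK (4,5): turn L to S, flip to white, move to (5,5). |black|=9
Step 16: on BLACK (5,5): turn L to E, flip to white, move to (5,6). |black|=8
Step 17: on BLACK (5,6): turn L to N, flip to white, move to (4,6). |black|=7
Step 18: on BLACK (4,6): turn L to W, flip to white, move to (4,5). |black|=6
Step 19: on WHITE (4,5): turn R to N, flip to black, move to (3,5). |black|=7
Step 20: on BLACK (3,5): turn L to W, flip to white, move to (3,4). |black|=6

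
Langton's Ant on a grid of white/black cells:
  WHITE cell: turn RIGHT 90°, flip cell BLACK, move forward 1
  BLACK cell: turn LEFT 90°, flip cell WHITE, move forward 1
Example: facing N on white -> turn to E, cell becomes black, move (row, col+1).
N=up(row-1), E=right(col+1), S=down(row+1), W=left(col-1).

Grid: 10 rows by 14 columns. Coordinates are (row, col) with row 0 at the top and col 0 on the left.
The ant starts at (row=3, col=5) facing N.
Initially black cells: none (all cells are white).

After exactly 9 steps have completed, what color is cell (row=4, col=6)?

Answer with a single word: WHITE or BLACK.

Step 1: on WHITE (3,5): turn R to E, flip to black, move to (3,6). |black|=1
Step 2: on WHITE (3,6): turn R to S, flip to black, move to (4,6). |black|=2
Step 3: on WHITE (4,6): turn R to W, flip to black, move to (4,5). |black|=3
Step 4: on WHITE (4,5): turn R to N, flip to black, move to (3,5). |black|=4
Step 5: on BLACK (3,5): turn L to W, flip to white, move to (3,4). |black|=3
Step 6: on WHITE (3,4): turn R to N, flip to black, move to (2,4). |black|=4
Step 7: on WHITE (2,4): turn R to E, flip to black, move to (2,5). |black|=5
Step 8: on WHITE (2,5): turn R to S, flip to black, move to (3,5). |black|=6
Step 9: on WHITE (3,5): turn R to W, flip to black, move to (3,4). |black|=7

Answer: BLACK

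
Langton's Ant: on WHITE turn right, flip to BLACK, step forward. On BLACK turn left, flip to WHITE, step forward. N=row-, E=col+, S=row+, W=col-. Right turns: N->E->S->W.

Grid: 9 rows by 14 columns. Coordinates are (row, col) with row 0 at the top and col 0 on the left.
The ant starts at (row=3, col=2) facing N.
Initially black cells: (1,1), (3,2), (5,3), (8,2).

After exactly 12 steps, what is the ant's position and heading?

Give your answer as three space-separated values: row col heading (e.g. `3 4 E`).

Answer: 5 2 S

Derivation:
Step 1: on BLACK (3,2): turn L to W, flip to white, move to (3,1). |black|=3
Step 2: on WHITE (3,1): turn R to N, flip to black, move to (2,1). |black|=4
Step 3: on WHITE (2,1): turn R to E, flip to black, move to (2,2). |black|=5
Step 4: on WHITE (2,2): turn R to S, flip to black, move to (3,2). |black|=6
Step 5: on WHITE (3,2): turn R to W, flip to black, move to (3,1). |black|=7
Step 6: on BLACK (3,1): turn L to S, flip to white, move to (4,1). |black|=6
Step 7: on WHITE (4,1): turn R to W, flip to black, move to (4,0). |black|=7
Step 8: on WHITE (4,0): turn R to N, flip to black, move to (3,0). |black|=8
Step 9: on WHITE (3,0): turn R to E, flip to black, move to (3,1). |black|=9
Step 10: on WHITE (3,1): turn R to S, flip to black, move to (4,1). |black|=10
Step 11: on BLACK (4,1): turn L to E, flip to white, move to (4,2). |black|=9
Step 12: on WHITE (4,2): turn R to S, flip to black, move to (5,2). |black|=10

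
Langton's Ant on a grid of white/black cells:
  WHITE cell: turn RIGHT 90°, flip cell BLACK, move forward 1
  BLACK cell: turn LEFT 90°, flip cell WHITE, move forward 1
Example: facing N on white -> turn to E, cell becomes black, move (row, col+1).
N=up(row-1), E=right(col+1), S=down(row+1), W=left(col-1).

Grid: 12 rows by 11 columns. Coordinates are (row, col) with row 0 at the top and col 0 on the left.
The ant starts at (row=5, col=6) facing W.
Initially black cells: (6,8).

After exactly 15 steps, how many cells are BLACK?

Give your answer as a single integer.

Step 1: on WHITE (5,6): turn R to N, flip to black, move to (4,6). |black|=2
Step 2: on WHITE (4,6): turn R to E, flip to black, move to (4,7). |black|=3
Step 3: on WHITE (4,7): turn R to S, flip to black, move to (5,7). |black|=4
Step 4: on WHITE (5,7): turn R to W, flip to black, move to (5,6). |black|=5
Step 5: on BLACK (5,6): turn L to S, flip to white, move to (6,6). |black|=4
Step 6: on WHITE (6,6): turn R to W, flip to black, move to (6,5). |black|=5
Step 7: on WHITE (6,5): turn R to N, flip to black, move to (5,5). |black|=6
Step 8: on WHITE (5,5): turn R to E, flip to black, move to (5,6). |black|=7
Step 9: on WHITE (5,6): turn R to S, flip to black, move to (6,6). |black|=8
Step 10: on BLACK (6,6): turn L to E, flip to white, move to (6,7). |black|=7
Step 11: on WHITE (6,7): turn R to S, flip to black, move to (7,7). |black|=8
Step 12: on WHITE (7,7): turn R to W, flip to black, move to (7,6). |black|=9
Step 13: on WHITE (7,6): turn R to N, flip to black, move to (6,6). |black|=10
Step 14: on WHITE (6,6): turn R to E, flip to black, move to (6,7). |black|=11
Step 15: on BLACK (6,7): turn L to N, flip to white, move to (5,7). |black|=10

Answer: 10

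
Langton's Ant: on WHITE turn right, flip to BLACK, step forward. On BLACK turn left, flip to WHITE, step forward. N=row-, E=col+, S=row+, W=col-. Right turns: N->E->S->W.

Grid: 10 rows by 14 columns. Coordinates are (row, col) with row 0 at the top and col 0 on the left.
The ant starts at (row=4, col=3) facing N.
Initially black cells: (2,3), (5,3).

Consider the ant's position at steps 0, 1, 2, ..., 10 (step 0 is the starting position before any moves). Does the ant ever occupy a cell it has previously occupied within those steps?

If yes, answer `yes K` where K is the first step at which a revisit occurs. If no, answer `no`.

Step 1: on WHITE (4,3): turn R to E, flip to black, move to (4,4). |black|=3 — new cell
Step 2: on WHITE (4,4): turn R to S, flip to black, move to (5,4). |black|=4 — new cell
Step 3: on WHITE (5,4): turn R to W, flip to black, move to (5,3). |black|=5 — new cell
Step 4: on BLACK (5,3): turn L to S, flip to white, move to (6,3). |black|=4 — new cell
Step 5: on WHITE (6,3): turn R to W, flip to black, move to (6,2). |black|=5 — new cell
Step 6: on WHITE (6,2): turn R to N, flip to black, move to (5,2). |black|=6 — new cell
Step 7: on WHITE (5,2): turn R to E, flip to black, move to (5,3). |black|=7 — REVISIT

Answer: yes 7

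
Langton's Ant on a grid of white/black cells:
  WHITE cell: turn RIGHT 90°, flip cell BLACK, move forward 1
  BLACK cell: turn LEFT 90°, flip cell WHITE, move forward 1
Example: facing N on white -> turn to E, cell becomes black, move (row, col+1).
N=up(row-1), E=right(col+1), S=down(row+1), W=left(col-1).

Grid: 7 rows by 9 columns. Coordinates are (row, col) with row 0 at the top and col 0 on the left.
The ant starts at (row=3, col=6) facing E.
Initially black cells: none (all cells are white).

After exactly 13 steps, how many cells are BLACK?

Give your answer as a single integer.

Step 1: on WHITE (3,6): turn R to S, flip to black, move to (4,6). |black|=1
Step 2: on WHITE (4,6): turn R to W, flip to black, move to (4,5). |black|=2
Step 3: on WHITE (4,5): turn R to N, flip to black, move to (3,5). |black|=3
Step 4: on WHITE (3,5): turn R to E, flip to black, move to (3,6). |black|=4
Step 5: on BLACK (3,6): turn L to N, flip to white, move to (2,6). |black|=3
Step 6: on WHITE (2,6): turn R to E, flip to black, move to (2,7). |black|=4
Step 7: on WHITE (2,7): turn R to S, flip to black, move to (3,7). |black|=5
Step 8: on WHITE (3,7): turn R to W, flip to black, move to (3,6). |black|=6
Step 9: on WHITE (3,6): turn R to N, flip to black, move to (2,6). |black|=7
Step 10: on BLACK (2,6): turn L to W, flip to white, move to (2,5). |black|=6
Step 11: on WHITE (2,5): turn R to N, flip to black, move to (1,5). |black|=7
Step 12: on WHITE (1,5): turn R to E, flip to black, move to (1,6). |black|=8
Step 13: on WHITE (1,6): turn R to S, flip to black, move to (2,6). |black|=9

Answer: 9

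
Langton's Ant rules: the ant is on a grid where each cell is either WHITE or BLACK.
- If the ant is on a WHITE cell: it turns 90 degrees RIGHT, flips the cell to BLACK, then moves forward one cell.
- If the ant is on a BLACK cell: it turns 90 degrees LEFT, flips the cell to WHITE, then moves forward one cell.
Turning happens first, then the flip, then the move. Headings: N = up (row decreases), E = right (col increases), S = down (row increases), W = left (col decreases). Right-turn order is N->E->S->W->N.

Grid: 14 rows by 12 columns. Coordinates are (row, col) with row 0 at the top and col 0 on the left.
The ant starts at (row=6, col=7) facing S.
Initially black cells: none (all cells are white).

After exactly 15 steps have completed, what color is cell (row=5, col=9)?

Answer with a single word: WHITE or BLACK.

Step 1: on WHITE (6,7): turn R to W, flip to black, move to (6,6). |black|=1
Step 2: on WHITE (6,6): turn R to N, flip to black, move to (5,6). |black|=2
Step 3: on WHITE (5,6): turn R to E, flip to black, move to (5,7). |black|=3
Step 4: on WHITE (5,7): turn R to S, flip to black, move to (6,7). |black|=4
Step 5: on BLACK (6,7): turn L to E, flip to white, move to (6,8). |black|=3
Step 6: on WHITE (6,8): turn R to S, flip to black, move to (7,8). |black|=4
Step 7: on WHITE (7,8): turn R to W, flip to black, move to (7,7). |black|=5
Step 8: on WHITE (7,7): turn R to N, flip to black, move to (6,7). |black|=6
Step 9: on WHITE (6,7): turn R to E, flip to black, move to (6,8). |black|=7
Step 10: on BLACK (6,8): turn L to N, flip to white, move to (5,8). |black|=6
Step 11: on WHITE (5,8): turn R to E, flip to black, move to (5,9). |black|=7
Step 12: on WHITE (5,9): turn R to S, flip to black, move to (6,9). |black|=8
Step 13: on WHITE (6,9): turn R to W, flip to black, move to (6,8). |black|=9
Step 14: on WHITE (6,8): turn R to N, flip to black, move to (5,8). |black|=10
Step 15: on BLACK (5,8): turn L to W, flip to white, move to (5,7). |black|=9

Answer: BLACK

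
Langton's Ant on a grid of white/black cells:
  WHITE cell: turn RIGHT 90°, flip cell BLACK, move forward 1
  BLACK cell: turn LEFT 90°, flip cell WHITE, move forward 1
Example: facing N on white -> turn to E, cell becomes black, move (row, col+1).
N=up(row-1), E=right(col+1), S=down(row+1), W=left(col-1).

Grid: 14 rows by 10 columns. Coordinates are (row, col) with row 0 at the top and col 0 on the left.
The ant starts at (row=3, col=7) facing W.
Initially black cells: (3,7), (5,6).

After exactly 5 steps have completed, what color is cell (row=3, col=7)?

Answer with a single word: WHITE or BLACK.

Answer: BLACK

Derivation:
Step 1: on BLACK (3,7): turn L to S, flip to white, move to (4,7). |black|=1
Step 2: on WHITE (4,7): turn R to W, flip to black, move to (4,6). |black|=2
Step 3: on WHITE (4,6): turn R to N, flip to black, move to (3,6). |black|=3
Step 4: on WHITE (3,6): turn R to E, flip to black, move to (3,7). |black|=4
Step 5: on WHITE (3,7): turn R to S, flip to black, move to (4,7). |black|=5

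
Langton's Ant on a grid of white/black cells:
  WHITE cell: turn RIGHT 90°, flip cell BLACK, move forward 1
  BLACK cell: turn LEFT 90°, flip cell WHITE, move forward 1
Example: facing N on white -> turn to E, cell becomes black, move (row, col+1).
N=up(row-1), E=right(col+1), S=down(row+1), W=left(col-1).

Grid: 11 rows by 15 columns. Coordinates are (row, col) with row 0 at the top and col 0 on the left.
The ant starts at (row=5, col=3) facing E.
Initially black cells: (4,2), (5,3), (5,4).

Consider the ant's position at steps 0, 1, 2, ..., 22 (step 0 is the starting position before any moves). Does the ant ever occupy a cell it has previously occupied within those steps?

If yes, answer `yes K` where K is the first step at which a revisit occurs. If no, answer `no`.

Step 1: on BLACK (5,3): turn L to N, flip to white, move to (4,3). |black|=2 — new cell
Step 2: on WHITE (4,3): turn R to E, flip to black, move to (4,4). |black|=3 — new cell
Step 3: on WHITE (4,4): turn R to S, flip to black, move to (5,4). |black|=4 — new cell
Step 4: on BLACK (5,4): turn L to E, flip to white, move to (5,5). |black|=3 — new cell
Step 5: on WHITE (5,5): turn R to S, flip to black, move to (6,5). |black|=4 — new cell
Step 6: on WHITE (6,5): turn R to W, flip to black, move to (6,4). |black|=5 — new cell
Step 7: on WHITE (6,4): turn R to N, flip to black, move to (5,4). |black|=6 — REVISIT

Answer: yes 7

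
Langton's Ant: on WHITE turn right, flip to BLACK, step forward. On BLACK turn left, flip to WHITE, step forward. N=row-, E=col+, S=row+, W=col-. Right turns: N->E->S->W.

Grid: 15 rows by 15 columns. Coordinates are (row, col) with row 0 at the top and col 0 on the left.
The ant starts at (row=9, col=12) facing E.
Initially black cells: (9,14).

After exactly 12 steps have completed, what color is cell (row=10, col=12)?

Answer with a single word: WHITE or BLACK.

Step 1: on WHITE (9,12): turn R to S, flip to black, move to (10,12). |black|=2
Step 2: on WHITE (10,12): turn R to W, flip to black, move to (10,11). |black|=3
Step 3: on WHITE (10,11): turn R to N, flip to black, move to (9,11). |black|=4
Step 4: on WHITE (9,11): turn R to E, flip to black, move to (9,12). |black|=5
Step 5: on BLACK (9,12): turn L to N, flip to white, move to (8,12). |black|=4
Step 6: on WHITE (8,12): turn R to E, flip to black, move to (8,13). |black|=5
Step 7: on WHITE (8,13): turn R to S, flip to black, move to (9,13). |black|=6
Step 8: on WHITE (9,13): turn R to W, flip to black, move to (9,12). |black|=7
Step 9: on WHITE (9,12): turn R to N, flip to black, move to (8,12). |black|=8
Step 10: on BLACK (8,12): turn L to W, flip to white, move to (8,11). |black|=7
Step 11: on WHITE (8,11): turn R to N, flip to black, move to (7,11). |black|=8
Step 12: on WHITE (7,11): turn R to E, flip to black, move to (7,12). |black|=9

Answer: BLACK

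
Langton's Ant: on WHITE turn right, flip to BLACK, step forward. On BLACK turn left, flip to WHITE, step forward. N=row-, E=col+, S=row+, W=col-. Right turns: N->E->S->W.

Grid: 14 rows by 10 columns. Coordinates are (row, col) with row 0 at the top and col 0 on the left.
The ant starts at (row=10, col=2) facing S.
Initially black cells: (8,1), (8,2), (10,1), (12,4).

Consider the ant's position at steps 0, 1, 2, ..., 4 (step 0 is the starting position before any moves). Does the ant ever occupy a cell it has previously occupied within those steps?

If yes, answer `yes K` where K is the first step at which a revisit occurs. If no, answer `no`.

Answer: no

Derivation:
Step 1: on WHITE (10,2): turn R to W, flip to black, move to (10,1). |black|=5 — new cell
Step 2: on BLACK (10,1): turn L to S, flip to white, move to (11,1). |black|=4 — new cell
Step 3: on WHITE (11,1): turn R to W, flip to black, move to (11,0). |black|=5 — new cell
Step 4: on WHITE (11,0): turn R to N, flip to black, move to (10,0). |black|=6 — new cell
No revisit within 4 steps.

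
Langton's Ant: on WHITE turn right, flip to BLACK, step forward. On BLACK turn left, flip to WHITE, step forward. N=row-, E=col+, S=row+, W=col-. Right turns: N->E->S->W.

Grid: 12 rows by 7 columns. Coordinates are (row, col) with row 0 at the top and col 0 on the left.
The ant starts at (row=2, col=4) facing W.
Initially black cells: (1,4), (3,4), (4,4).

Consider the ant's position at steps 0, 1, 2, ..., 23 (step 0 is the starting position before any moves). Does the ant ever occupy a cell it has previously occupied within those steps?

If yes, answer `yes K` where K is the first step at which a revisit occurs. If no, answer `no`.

Answer: yes 5

Derivation:
Step 1: on WHITE (2,4): turn R to N, flip to black, move to (1,4). |black|=4 — new cell
Step 2: on BLACK (1,4): turn L to W, flip to white, move to (1,3). |black|=3 — new cell
Step 3: on WHITE (1,3): turn R to N, flip to black, move to (0,3). |black|=4 — new cell
Step 4: on WHITE (0,3): turn R to E, flip to black, move to (0,4). |black|=5 — new cell
Step 5: on WHITE (0,4): turn R to S, flip to black, move to (1,4). |black|=6 — REVISIT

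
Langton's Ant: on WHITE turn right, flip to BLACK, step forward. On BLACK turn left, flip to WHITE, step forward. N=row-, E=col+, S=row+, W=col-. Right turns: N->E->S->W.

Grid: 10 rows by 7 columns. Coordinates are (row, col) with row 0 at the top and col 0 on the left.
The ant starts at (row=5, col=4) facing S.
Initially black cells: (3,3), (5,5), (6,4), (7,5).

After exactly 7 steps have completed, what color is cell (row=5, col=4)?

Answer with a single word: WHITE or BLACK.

Answer: WHITE

Derivation:
Step 1: on WHITE (5,4): turn R to W, flip to black, move to (5,3). |black|=5
Step 2: on WHITE (5,3): turn R to N, flip to black, move to (4,3). |black|=6
Step 3: on WHITE (4,3): turn R to E, flip to black, move to (4,4). |black|=7
Step 4: on WHITE (4,4): turn R to S, flip to black, move to (5,4). |black|=8
Step 5: on BLACK (5,4): turn L to E, flip to white, move to (5,5). |black|=7
Step 6: on BLACK (5,5): turn L to N, flip to white, move to (4,5). |black|=6
Step 7: on WHITE (4,5): turn R to E, flip to black, move to (4,6). |black|=7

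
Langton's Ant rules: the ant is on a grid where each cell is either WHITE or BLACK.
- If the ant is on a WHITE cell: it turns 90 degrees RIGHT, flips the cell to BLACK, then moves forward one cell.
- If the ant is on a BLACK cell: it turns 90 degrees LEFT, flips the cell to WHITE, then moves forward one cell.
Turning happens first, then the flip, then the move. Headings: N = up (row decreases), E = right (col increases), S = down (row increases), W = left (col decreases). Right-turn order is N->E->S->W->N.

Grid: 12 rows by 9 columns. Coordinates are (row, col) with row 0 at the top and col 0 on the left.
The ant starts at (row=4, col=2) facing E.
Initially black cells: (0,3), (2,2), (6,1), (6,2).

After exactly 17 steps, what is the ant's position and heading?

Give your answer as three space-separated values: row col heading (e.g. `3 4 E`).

Step 1: on WHITE (4,2): turn R to S, flip to black, move to (5,2). |black|=5
Step 2: on WHITE (5,2): turn R to W, flip to black, move to (5,1). |black|=6
Step 3: on WHITE (5,1): turn R to N, flip to black, move to (4,1). |black|=7
Step 4: on WHITE (4,1): turn R to E, flip to black, move to (4,2). |black|=8
Step 5: on BLACK (4,2): turn L to N, flip to white, move to (3,2). |black|=7
Step 6: on WHITE (3,2): turn R to E, flip to black, move to (3,3). |black|=8
Step 7: on WHITE (3,3): turn R to S, flip to black, move to (4,3). |black|=9
Step 8: on WHITE (4,3): turn R to W, flip to black, move to (4,2). |black|=10
Step 9: on WHITE (4,2): turn R to N, flip to black, move to (3,2). |black|=11
Step 10: on BLACK (3,2): turn L to W, flip to white, move to (3,1). |black|=10
Step 11: on WHITE (3,1): turn R to N, flip to black, move to (2,1). |black|=11
Step 12: on WHITE (2,1): turn R to E, flip to black, move to (2,2). |black|=12
Step 13: on BLACK (2,2): turn L to N, flip to white, move to (1,2). |black|=11
Step 14: on WHITE (1,2): turn R to E, flip to black, move to (1,3). |black|=12
Step 15: on WHITE (1,3): turn R to S, flip to black, move to (2,3). |black|=13
Step 16: on WHITE (2,3): turn R to W, flip to black, move to (2,2). |black|=14
Step 17: on WHITE (2,2): turn R to N, flip to black, move to (1,2). |black|=15

Answer: 1 2 N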